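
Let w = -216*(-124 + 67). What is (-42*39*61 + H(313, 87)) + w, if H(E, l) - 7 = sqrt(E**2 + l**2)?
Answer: -87599 + sqrt(105538) ≈ -87274.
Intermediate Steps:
w = 12312 (w = -216*(-57) = 12312)
H(E, l) = 7 + sqrt(E**2 + l**2)
(-42*39*61 + H(313, 87)) + w = (-42*39*61 + (7 + sqrt(313**2 + 87**2))) + 12312 = (-1638*61 + (7 + sqrt(97969 + 7569))) + 12312 = (-99918 + (7 + sqrt(105538))) + 12312 = (-99911 + sqrt(105538)) + 12312 = -87599 + sqrt(105538)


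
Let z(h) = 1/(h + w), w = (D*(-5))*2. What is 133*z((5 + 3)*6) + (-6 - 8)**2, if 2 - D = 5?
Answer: 15421/78 ≈ 197.71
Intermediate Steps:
D = -3 (D = 2 - 1*5 = 2 - 5 = -3)
w = 30 (w = -3*(-5)*2 = 15*2 = 30)
z(h) = 1/(30 + h) (z(h) = 1/(h + 30) = 1/(30 + h))
133*z((5 + 3)*6) + (-6 - 8)**2 = 133/(30 + (5 + 3)*6) + (-6 - 8)**2 = 133/(30 + 8*6) + (-14)**2 = 133/(30 + 48) + 196 = 133/78 + 196 = 15421/78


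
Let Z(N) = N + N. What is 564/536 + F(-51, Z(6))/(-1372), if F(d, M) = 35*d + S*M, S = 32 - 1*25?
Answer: 30099/13132 ≈ 2.2920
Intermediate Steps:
S = 7 (S = 32 - 25 = 7)
Z(N) = 2*N
F(d, M) = 7*M + 35*d (F(d, M) = 35*d + 7*M = 7*M + 35*d)
564/536 + F(-51, Z(6))/(-1372) = 564/536 + (7*(2*6) + 35*(-51))/(-1372) = 564*(1/536) + (7*12 - 1785)*(-1/1372) = 141/134 + (84 - 1785)*(-1/1372) = 141/134 - 1701*(-1/1372) = 141/134 + 243/196 = 30099/13132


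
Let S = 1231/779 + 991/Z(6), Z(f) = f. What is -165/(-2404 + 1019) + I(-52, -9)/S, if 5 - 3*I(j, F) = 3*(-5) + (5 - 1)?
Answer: 32624431/215886875 ≈ 0.15112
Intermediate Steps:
I(j, F) = 16/3 (I(j, F) = 5/3 - (3*(-5) + (5 - 1))/3 = 5/3 - (-15 + 4)/3 = 5/3 - 1/3*(-11) = 5/3 + 11/3 = 16/3)
S = 779375/4674 (S = 1231/779 + 991/6 = 779375/4674 ≈ 166.75)
-165/(-2404 + 1019) + I(-52, -9)/S = -165/(-2404 + 1019) + 16/(3*(779375/4674)) = -165/(-1385) + (16/3)*(4674/779375) = -165*(-1/1385) + 24928/779375 = 33/277 + 24928/779375 = 32624431/215886875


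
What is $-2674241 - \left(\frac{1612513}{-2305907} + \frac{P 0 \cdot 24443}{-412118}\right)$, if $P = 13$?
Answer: $- \frac{6166549429074}{2305907} \approx -2.6742 \cdot 10^{6}$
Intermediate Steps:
$-2674241 - \left(\frac{1612513}{-2305907} + \frac{P 0 \cdot 24443}{-412118}\right) = -2674241 - \left(\frac{1612513}{-2305907} + \frac{13 \cdot 0 \cdot 24443}{-412118}\right) = -2674241 - \left(1612513 \left(- \frac{1}{2305907}\right) + 0 \cdot 24443 \left(- \frac{1}{412118}\right)\right) = -2674241 - \left(- \frac{1612513}{2305907} + 0 \left(- \frac{1}{412118}\right)\right) = -2674241 - \left(- \frac{1612513}{2305907} + 0\right) = -2674241 - - \frac{1612513}{2305907} = -2674241 + \frac{1612513}{2305907} = - \frac{6166549429074}{2305907}$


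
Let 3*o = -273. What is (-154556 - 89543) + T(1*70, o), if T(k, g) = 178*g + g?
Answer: -260388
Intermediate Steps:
o = -91 (o = (⅓)*(-273) = -91)
T(k, g) = 179*g
(-154556 - 89543) + T(1*70, o) = (-154556 - 89543) + 179*(-91) = -244099 - 16289 = -260388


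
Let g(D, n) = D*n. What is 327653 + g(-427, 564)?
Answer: 86825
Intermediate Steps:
327653 + g(-427, 564) = 327653 - 427*564 = 327653 - 240828 = 86825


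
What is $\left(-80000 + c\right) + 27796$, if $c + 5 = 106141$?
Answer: $53932$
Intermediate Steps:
$c = 106136$ ($c = -5 + 106141 = 106136$)
$\left(-80000 + c\right) + 27796 = \left(-80000 + 106136\right) + 27796 = 26136 + 27796 = 53932$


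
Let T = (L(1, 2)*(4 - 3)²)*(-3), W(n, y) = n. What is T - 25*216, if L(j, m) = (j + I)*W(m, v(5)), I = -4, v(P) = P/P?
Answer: -5382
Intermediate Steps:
v(P) = 1
L(j, m) = m*(-4 + j) (L(j, m) = (j - 4)*m = (-4 + j)*m = m*(-4 + j))
T = 18 (T = ((2*(-4 + 1))*(4 - 3)²)*(-3) = ((2*(-3))*1²)*(-3) = -6*1*(-3) = -6*(-3) = 18)
T - 25*216 = 18 - 25*216 = 18 - 5400 = -5382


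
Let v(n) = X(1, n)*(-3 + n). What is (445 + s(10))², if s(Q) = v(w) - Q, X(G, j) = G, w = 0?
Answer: 186624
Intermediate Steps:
v(n) = -3 + n (v(n) = 1*(-3 + n) = -3 + n)
s(Q) = -3 - Q (s(Q) = (-3 + 0) - Q = -3 - Q)
(445 + s(10))² = (445 + (-3 - 1*10))² = (445 + (-3 - 10))² = (445 - 13)² = 432² = 186624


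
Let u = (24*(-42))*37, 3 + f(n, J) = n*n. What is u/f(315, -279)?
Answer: -6216/16537 ≈ -0.37588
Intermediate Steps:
f(n, J) = -3 + n**2 (f(n, J) = -3 + n*n = -3 + n**2)
u = -37296 (u = -1008*37 = -37296)
u/f(315, -279) = -37296/(-3 + 315**2) = -37296/(-3 + 99225) = -37296/99222 = -37296*1/99222 = -6216/16537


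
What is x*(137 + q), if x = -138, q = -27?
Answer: -15180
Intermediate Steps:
x*(137 + q) = -138*(137 - 27) = -138*110 = -15180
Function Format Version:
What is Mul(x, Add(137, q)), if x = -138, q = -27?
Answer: -15180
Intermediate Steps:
Mul(x, Add(137, q)) = Mul(-138, Add(137, -27)) = Mul(-138, 110) = -15180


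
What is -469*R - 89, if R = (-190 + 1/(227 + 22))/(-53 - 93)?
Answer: -25423427/36354 ≈ -699.33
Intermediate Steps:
R = 47309/36354 (R = (-190 + 1/249)/(-146) = (-190 + 1/249)*(-1/146) = -47309/249*(-1/146) = 47309/36354 ≈ 1.3013)
-469*R - 89 = -469*47309/36354 - 89 = -22187921/36354 - 89 = -25423427/36354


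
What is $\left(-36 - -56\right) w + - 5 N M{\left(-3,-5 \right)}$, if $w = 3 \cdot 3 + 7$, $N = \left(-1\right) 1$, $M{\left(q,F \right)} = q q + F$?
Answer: $340$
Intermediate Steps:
$M{\left(q,F \right)} = F + q^{2}$ ($M{\left(q,F \right)} = q^{2} + F = F + q^{2}$)
$N = -1$
$w = 16$ ($w = 9 + 7 = 16$)
$\left(-36 - -56\right) w + - 5 N M{\left(-3,-5 \right)} = \left(-36 - -56\right) 16 + \left(-5\right) \left(-1\right) \left(-5 + \left(-3\right)^{2}\right) = \left(-36 + 56\right) 16 + 5 \left(-5 + 9\right) = 20 \cdot 16 + 5 \cdot 4 = 320 + 20 = 340$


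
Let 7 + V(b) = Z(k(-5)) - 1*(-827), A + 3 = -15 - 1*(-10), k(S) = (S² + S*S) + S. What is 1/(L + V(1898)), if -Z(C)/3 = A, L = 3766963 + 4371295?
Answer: 1/8139102 ≈ 1.2286e-7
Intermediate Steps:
k(S) = S + 2*S² (k(S) = (S² + S²) + S = 2*S² + S = S + 2*S²)
L = 8138258
A = -8 (A = -3 + (-15 - 1*(-10)) = -3 + (-15 + 10) = -3 - 5 = -8)
Z(C) = 24 (Z(C) = -3*(-8) = 24)
V(b) = 844 (V(b) = -7 + (24 - 1*(-827)) = -7 + (24 + 827) = -7 + 851 = 844)
1/(L + V(1898)) = 1/(8138258 + 844) = 1/8139102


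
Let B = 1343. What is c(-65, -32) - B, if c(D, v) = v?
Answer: -1375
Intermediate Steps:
c(-65, -32) - B = -32 - 1*1343 = -32 - 1343 = -1375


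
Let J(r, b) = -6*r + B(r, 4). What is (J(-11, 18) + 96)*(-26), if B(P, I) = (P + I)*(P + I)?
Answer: -5486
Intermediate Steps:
B(P, I) = (I + P)² (B(P, I) = (I + P)*(I + P) = (I + P)²)
J(r, b) = (4 + r)² - 6*r (J(r, b) = -6*r + (4 + r)² = (4 + r)² - 6*r)
(J(-11, 18) + 96)*(-26) = (((4 - 11)² - 6*(-11)) + 96)*(-26) = (((-7)² + 66) + 96)*(-26) = ((49 + 66) + 96)*(-26) = (115 + 96)*(-26) = 211*(-26) = -5486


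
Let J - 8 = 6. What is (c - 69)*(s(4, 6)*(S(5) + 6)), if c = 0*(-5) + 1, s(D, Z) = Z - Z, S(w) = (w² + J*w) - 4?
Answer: 0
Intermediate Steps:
J = 14 (J = 8 + 6 = 14)
S(w) = -4 + w² + 14*w (S(w) = (w² + 14*w) - 4 = -4 + w² + 14*w)
s(D, Z) = 0
c = 1 (c = 0 + 1 = 1)
(c - 69)*(s(4, 6)*(S(5) + 6)) = (1 - 69)*(0*((-4 + 5² + 14*5) + 6)) = -0*((-4 + 25 + 70) + 6) = -0*(91 + 6) = -0*97 = -68*0 = 0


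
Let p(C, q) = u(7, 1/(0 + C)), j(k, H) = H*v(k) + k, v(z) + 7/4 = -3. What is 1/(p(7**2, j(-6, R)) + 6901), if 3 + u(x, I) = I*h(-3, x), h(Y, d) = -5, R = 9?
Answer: 49/337997 ≈ 0.00014497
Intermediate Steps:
v(z) = -19/4 (v(z) = -7/4 - 3 = -19/4)
j(k, H) = k - 19*H/4 (j(k, H) = H*(-19/4) + k = -19*H/4 + k = k - 19*H/4)
u(x, I) = -3 - 5*I (u(x, I) = -3 + I*(-5) = -3 - 5*I)
p(C, q) = -3 - 5/C (p(C, q) = -3 - 5/(0 + C) = -3 - 5/C)
1/(p(7**2, j(-6, R)) + 6901) = 1/((-3 - 5/(7**2)) + 6901) = 1/((-3 - 5/49) + 6901) = 1/(-152/49 + 6901) = 1/(337997/49) = 49/337997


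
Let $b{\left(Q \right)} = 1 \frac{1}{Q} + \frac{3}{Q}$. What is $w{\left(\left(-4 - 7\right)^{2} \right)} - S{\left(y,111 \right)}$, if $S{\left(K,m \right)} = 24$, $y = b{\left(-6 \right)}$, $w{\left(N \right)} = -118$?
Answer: $-142$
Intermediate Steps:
$b{\left(Q \right)} = \frac{4}{Q}$ ($b{\left(Q \right)} = \frac{1}{Q} + \frac{3}{Q} = \frac{4}{Q}$)
$y = - \frac{2}{3}$ ($y = \frac{4}{-6} = 4 \left(- \frac{1}{6}\right) = - \frac{2}{3} \approx -0.66667$)
$w{\left(\left(-4 - 7\right)^{2} \right)} - S{\left(y,111 \right)} = -118 - 24 = -142$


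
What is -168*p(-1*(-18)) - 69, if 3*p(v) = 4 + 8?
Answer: -741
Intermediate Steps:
p(v) = 4 (p(v) = (4 + 8)/3 = (⅓)*12 = 4)
-168*p(-1*(-18)) - 69 = -168*4 - 69 = -672 - 69 = -741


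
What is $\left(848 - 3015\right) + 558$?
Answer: $-1609$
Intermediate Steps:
$\left(848 - 3015\right) + 558 = -2167 + 558 = -1609$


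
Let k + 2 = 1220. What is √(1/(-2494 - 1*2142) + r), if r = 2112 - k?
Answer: √4803571697/2318 ≈ 29.900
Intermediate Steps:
k = 1218 (k = -2 + 1220 = 1218)
r = 894 (r = 2112 - 1*1218 = 2112 - 1218 = 894)
√(1/(-2494 - 1*2142) + r) = √(1/(-2494 - 1*2142) + 894) = √(1/(-2494 - 2142) + 894) = √(1/(-4636) + 894) = √(-1/4636 + 894) = √(4144583/4636) = √4803571697/2318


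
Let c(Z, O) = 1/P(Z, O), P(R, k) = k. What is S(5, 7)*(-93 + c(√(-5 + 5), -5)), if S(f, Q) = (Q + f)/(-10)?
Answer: 2796/25 ≈ 111.84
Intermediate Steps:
S(f, Q) = -Q/10 - f/10 (S(f, Q) = (Q + f)*(-⅒) = -Q/10 - f/10)
c(Z, O) = 1/O
S(5, 7)*(-93 + c(√(-5 + 5), -5)) = (-⅒*7 - ⅒*5)*(-93 + 1/(-5)) = (-7/10 - ½)*(-93 - ⅕) = -6/5*(-466/5) = 2796/25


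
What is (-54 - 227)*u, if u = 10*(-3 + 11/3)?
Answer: -5620/3 ≈ -1873.3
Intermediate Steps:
u = 20/3 (u = 10*(-3 + 11*(⅓)) = 10*(-3 + 11/3) = 10*(⅔) = 20/3 ≈ 6.6667)
(-54 - 227)*u = (-54 - 227)*(20/3) = -281*20/3 = -5620/3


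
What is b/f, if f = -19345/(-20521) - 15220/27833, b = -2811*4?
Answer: -6422134205292/226099765 ≈ -28404.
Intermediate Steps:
b = -11244
f = 226099765/571160993 (f = -19345*(-1/20521) - 15220*1/27833 = 19345/20521 - 15220/27833 = 226099765/571160993 ≈ 0.39586)
b/f = -11244/226099765/571160993 = -11244*571160993/226099765 = -6422134205292/226099765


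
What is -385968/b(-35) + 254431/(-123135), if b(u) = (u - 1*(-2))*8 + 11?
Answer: 4314708967/2832105 ≈ 1523.5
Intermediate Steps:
b(u) = 27 + 8*u (b(u) = (u + 2)*8 + 11 = (2 + u)*8 + 11 = (16 + 8*u) + 11 = 27 + 8*u)
-385968/b(-35) + 254431/(-123135) = -385968/(27 + 8*(-35)) + 254431/(-123135) = -385968/(27 - 280) + 254431*(-1/123135) = -385968/(-253) - 254431/123135 = -385968*(-1/253) - 254431/123135 = 35088/23 - 254431/123135 = 4314708967/2832105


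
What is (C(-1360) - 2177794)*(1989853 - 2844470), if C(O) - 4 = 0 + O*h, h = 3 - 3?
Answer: 1861176356430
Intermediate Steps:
h = 0
C(O) = 4 (C(O) = 4 + (0 + O*0) = 4 + (0 + 0) = 4 + 0 = 4)
(C(-1360) - 2177794)*(1989853 - 2844470) = (4 - 2177794)*(1989853 - 2844470) = -2177790*(-854617) = 1861176356430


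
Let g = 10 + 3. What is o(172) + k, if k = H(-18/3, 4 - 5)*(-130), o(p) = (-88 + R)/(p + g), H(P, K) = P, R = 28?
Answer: 28848/37 ≈ 779.68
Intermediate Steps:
g = 13
o(p) = -60/(13 + p) (o(p) = (-88 + 28)/(p + 13) = -60/(13 + p))
k = 780 (k = -18/3*(-130) = -18*⅓*(-130) = -6*(-130) = 780)
o(172) + k = -60/(13 + 172) + 780 = -60/185 + 780 = -60*1/185 + 780 = -12/37 + 780 = 28848/37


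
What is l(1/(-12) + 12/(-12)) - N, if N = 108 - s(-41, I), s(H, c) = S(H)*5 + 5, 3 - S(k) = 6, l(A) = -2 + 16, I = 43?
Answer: -104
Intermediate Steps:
l(A) = 14
S(k) = -3 (S(k) = 3 - 1*6 = 3 - 6 = -3)
s(H, c) = -10 (s(H, c) = -3*5 + 5 = -15 + 5 = -10)
N = 118 (N = 108 - 1*(-10) = 108 + 10 = 118)
l(1/(-12) + 12/(-12)) - N = 14 - 1*118 = 14 - 118 = -104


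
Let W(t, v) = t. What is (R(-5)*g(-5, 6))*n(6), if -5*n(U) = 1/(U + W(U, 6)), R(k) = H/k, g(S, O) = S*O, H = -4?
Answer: ⅖ ≈ 0.40000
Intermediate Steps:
g(S, O) = O*S
R(k) = -4/k
n(U) = -1/(10*U) (n(U) = -1/(5*(U + U)) = -1/(2*U)/5 = -1/(10*U))
(R(-5)*g(-5, 6))*n(6) = ((-4/(-5))*(6*(-5)))*(-⅒/6) = (-4*(-⅕)*(-30))*(-⅒*⅙) = ((⅘)*(-30))*(-1/60) = -24*(-1/60) = ⅖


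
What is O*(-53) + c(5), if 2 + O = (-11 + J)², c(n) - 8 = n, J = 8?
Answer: -358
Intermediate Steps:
c(n) = 8 + n
O = 7 (O = -2 + (-11 + 8)² = -2 + (-3)² = -2 + 9 = 7)
O*(-53) + c(5) = 7*(-53) + (8 + 5) = -371 + 13 = -358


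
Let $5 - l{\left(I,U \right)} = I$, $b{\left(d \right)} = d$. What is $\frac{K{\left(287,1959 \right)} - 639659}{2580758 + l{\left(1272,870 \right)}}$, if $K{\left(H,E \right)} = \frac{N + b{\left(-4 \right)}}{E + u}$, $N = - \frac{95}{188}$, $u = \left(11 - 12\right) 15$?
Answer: $- \frac{233777454895}{942731734752} \approx -0.24798$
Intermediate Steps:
$l{\left(I,U \right)} = 5 - I$
$u = -15$ ($u = \left(-1\right) 15 = -15$)
$N = - \frac{95}{188}$ ($N = \left(-95\right) \frac{1}{188} = - \frac{95}{188} \approx -0.50532$)
$K{\left(H,E \right)} = - \frac{847}{188 \left(-15 + E\right)}$ ($K{\left(H,E \right)} = \frac{- \frac{95}{188} - 4}{E - 15} = - \frac{847}{188 \left(-15 + E\right)}$)
$\frac{K{\left(287,1959 \right)} - 639659}{2580758 + l{\left(1272,870 \right)}} = \frac{- \frac{847}{-2820 + 188 \cdot 1959} - 639659}{2580758 + \left(5 - 1272\right)} = \frac{- \frac{847}{-2820 + 368292} - 639659}{2580758 + \left(5 - 1272\right)} = \frac{- \frac{847}{365472} - 639659}{2580758 - 1267} = \frac{\left(-847\right) \frac{1}{365472} - 639659}{2579491} = \left(- \frac{847}{365472} - 639659\right) \frac{1}{2579491} = \left(- \frac{233777454895}{365472}\right) \frac{1}{2579491} = - \frac{233777454895}{942731734752}$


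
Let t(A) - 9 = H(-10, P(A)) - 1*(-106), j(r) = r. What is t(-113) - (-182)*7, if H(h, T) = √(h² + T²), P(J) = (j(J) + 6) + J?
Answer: 1389 + 10*√485 ≈ 1609.2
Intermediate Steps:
P(J) = 6 + 2*J (P(J) = (J + 6) + J = (6 + J) + J = 6 + 2*J)
H(h, T) = √(T² + h²)
t(A) = 115 + √(100 + (6 + 2*A)²) (t(A) = 9 + (√((6 + 2*A)² + (-10)²) - 1*(-106)) = 9 + (√((6 + 2*A)² + 100) + 106) = 9 + (√(100 + (6 + 2*A)²) + 106) = 9 + (106 + √(100 + (6 + 2*A)²)) = 115 + √(100 + (6 + 2*A)²))
t(-113) - (-182)*7 = (115 + 2*√(25 + (3 - 113)²)) - (-182)*7 = (115 + 2*√(25 + (-110)²)) - 1*(-1274) = (115 + 2*√(25 + 12100)) + 1274 = (115 + 2*√12125) + 1274 = (115 + 2*(5*√485)) + 1274 = (115 + 10*√485) + 1274 = 1389 + 10*√485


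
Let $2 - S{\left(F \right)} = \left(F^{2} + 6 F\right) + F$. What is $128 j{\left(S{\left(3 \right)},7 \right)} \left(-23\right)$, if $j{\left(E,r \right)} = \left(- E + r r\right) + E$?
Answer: $-144256$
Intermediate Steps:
$S{\left(F \right)} = 2 - F^{2} - 7 F$ ($S{\left(F \right)} = 2 - \left(\left(F^{2} + 6 F\right) + F\right) = 2 - \left(F^{2} + 7 F\right) = 2 - F^{2} - 7 F$)
$j{\left(E,r \right)} = r^{2}$ ($j{\left(E,r \right)} = \left(- E + r^{2}\right) + E = \left(r^{2} - E\right) + E = r^{2}$)
$128 j{\left(S{\left(3 \right)},7 \right)} \left(-23\right) = 128 \cdot 7^{2} \left(-23\right) = 128 \cdot 49 \left(-23\right) = 6272 \left(-23\right) = -144256$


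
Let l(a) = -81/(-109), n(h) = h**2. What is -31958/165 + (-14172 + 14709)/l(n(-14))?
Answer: 785483/1485 ≈ 528.94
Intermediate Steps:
l(a) = 81/109 (l(a) = -81*(-1/109) = 81/109)
-31958/165 + (-14172 + 14709)/l(n(-14)) = -31958/165 + (-14172 + 14709)/(81/109) = -31958*1/165 + 537*(109/81) = -31958/165 + 19511/27 = 785483/1485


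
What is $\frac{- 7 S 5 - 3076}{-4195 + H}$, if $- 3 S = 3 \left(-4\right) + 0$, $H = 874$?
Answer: $\frac{1072}{1107} \approx 0.96838$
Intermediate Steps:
$S = 4$ ($S = - \frac{3 \left(-4\right) + 0}{3} = - \frac{-12 + 0}{3} = \left(- \frac{1}{3}\right) \left(-12\right) = 4$)
$\frac{- 7 S 5 - 3076}{-4195 + H} = \frac{\left(-7\right) 4 \cdot 5 - 3076}{-4195 + 874} = \frac{\left(-28\right) 5 - 3076}{-3321} = \left(-140 - 3076\right) \left(- \frac{1}{3321}\right) = \left(-3216\right) \left(- \frac{1}{3321}\right) = \frac{1072}{1107}$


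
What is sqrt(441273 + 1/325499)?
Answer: 2*sqrt(11688174350073443)/325499 ≈ 664.28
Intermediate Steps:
sqrt(441273 + 1/325499) = sqrt(143633920228/325499) = 2*sqrt(11688174350073443)/325499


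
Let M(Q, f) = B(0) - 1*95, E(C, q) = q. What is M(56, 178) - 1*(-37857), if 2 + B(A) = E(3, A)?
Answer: 37760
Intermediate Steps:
B(A) = -2 + A
M(Q, f) = -97 (M(Q, f) = (-2 + 0) - 1*95 = -2 - 95 = -97)
M(56, 178) - 1*(-37857) = -97 - 1*(-37857) = -97 + 37857 = 37760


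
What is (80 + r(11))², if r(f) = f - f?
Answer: 6400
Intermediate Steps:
r(f) = 0
(80 + r(11))² = (80 + 0)² = 80² = 6400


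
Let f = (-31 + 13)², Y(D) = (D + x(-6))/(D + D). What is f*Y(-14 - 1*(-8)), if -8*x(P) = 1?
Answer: 1323/8 ≈ 165.38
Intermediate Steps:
x(P) = -⅛ (x(P) = -⅛*1 = -⅛)
Y(D) = (-⅛ + D)/(2*D) (Y(D) = (D - ⅛)/(D + D) = (-⅛ + D)/((2*D)) = (-⅛ + D)*(1/(2*D)) = (-⅛ + D)/(2*D))
f = 324 (f = (-18)² = 324)
f*Y(-14 - 1*(-8)) = 324*((-1 + 8*(-14 - 1*(-8)))/(16*(-14 - 1*(-8)))) = 324*((-1 + 8*(-14 + 8))/(16*(-14 + 8))) = 324*((1/16)*(-1 + 8*(-6))/(-6)) = 324*((1/16)*(-⅙)*(-1 - 48)) = 324*((1/16)*(-⅙)*(-49)) = 324*(49/96) = 1323/8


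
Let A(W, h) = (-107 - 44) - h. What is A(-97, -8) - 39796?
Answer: -39939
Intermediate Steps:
A(W, h) = -151 - h
A(-97, -8) - 39796 = (-151 - 1*(-8)) - 39796 = (-151 + 8) - 39796 = -143 - 39796 = -39939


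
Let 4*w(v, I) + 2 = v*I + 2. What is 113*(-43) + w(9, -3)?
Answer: -19463/4 ≈ -4865.8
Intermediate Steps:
w(v, I) = I*v/4 (w(v, I) = -½ + (v*I + 2)/4 = -½ + (I*v + 2)/4 = -½ + (2 + I*v)/4 = -½ + (½ + I*v/4) = I*v/4)
113*(-43) + w(9, -3) = 113*(-43) + (¼)*(-3)*9 = -4859 - 27/4 = -19463/4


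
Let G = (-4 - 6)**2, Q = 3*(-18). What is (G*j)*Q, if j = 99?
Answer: -534600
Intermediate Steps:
Q = -54
G = 100 (G = (-10)**2 = 100)
(G*j)*Q = (100*99)*(-54) = 9900*(-54) = -534600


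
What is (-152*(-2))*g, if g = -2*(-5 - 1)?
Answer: 3648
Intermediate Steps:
g = 12 (g = -2*(-6) = 12)
(-152*(-2))*g = -152*(-2)*12 = -38*(-8)*12 = 304*12 = 3648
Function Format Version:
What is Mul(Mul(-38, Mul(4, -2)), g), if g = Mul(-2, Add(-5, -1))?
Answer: 3648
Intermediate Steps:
g = 12 (g = Mul(-2, -6) = 12)
Mul(Mul(-38, Mul(4, -2)), g) = Mul(Mul(-38, Mul(4, -2)), 12) = Mul(Mul(-38, -8), 12) = Mul(304, 12) = 3648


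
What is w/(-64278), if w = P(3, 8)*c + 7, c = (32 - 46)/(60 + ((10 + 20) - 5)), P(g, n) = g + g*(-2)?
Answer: -637/5463630 ≈ -0.00011659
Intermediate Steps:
P(g, n) = -g (P(g, n) = g - 2*g = -g)
c = -14/85 (c = -14/(60 + (30 - 5)) = -14/(60 + 25) = -14/85 ≈ -0.16471)
w = 637/85 (w = -1*3*(-14/85) + 7 = -3*(-14/85) + 7 = 42/85 + 7 = 637/85 ≈ 7.4941)
w/(-64278) = (637/85)/(-64278) = (637/85)*(-1/64278) = -637/5463630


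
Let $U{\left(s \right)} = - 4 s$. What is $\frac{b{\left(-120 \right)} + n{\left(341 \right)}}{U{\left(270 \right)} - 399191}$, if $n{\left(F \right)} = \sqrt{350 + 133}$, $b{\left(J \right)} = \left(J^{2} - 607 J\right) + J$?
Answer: $- \frac{87120}{400271} - \frac{\sqrt{483}}{400271} \approx -0.21771$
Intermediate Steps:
$b{\left(J \right)} = J^{2} - 606 J$
$n{\left(F \right)} = \sqrt{483}$
$\frac{b{\left(-120 \right)} + n{\left(341 \right)}}{U{\left(270 \right)} - 399191} = \frac{- 120 \left(-606 - 120\right) + \sqrt{483}}{\left(-4\right) 270 - 399191} = \frac{\left(-120\right) \left(-726\right) + \sqrt{483}}{-1080 - 399191} = \frac{87120 + \sqrt{483}}{-400271} = \left(87120 + \sqrt{483}\right) \left(- \frac{1}{400271}\right) = - \frac{87120}{400271} - \frac{\sqrt{483}}{400271}$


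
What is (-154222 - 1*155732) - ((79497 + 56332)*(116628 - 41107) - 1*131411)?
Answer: -10258120452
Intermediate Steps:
(-154222 - 1*155732) - ((79497 + 56332)*(116628 - 41107) - 1*131411) = (-154222 - 155732) - (135829*75521 - 131411) = -309954 - (10257941909 - 131411) = -309954 - 1*10257810498 = -309954 - 10257810498 = -10258120452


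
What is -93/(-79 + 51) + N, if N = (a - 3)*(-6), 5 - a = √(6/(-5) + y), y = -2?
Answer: -243/28 + 24*I*√5/5 ≈ -8.6786 + 10.733*I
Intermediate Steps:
a = 5 - 4*I*√5/5 (a = 5 - √(6/(-5) - 2) = 5 - √(6*(-⅕) - 2) = 5 - √(-6/5 - 2) = 5 - √(-16/5) = 5 - 4*I*√5/5 ≈ 5.0 - 1.7889*I)
N = -12 + 24*I*√5/5 (N = ((5 - 4*I*√5/5) - 3)*(-6) = (2 - 4*I*√5/5)*(-6) = -12 + 24*I*√5/5 ≈ -12.0 + 10.733*I)
-93/(-79 + 51) + N = -93/(-79 + 51) + (-12 + 24*I*√5/5) = -93/(-28) + (-12 + 24*I*√5/5) = -93*(-1/28) + (-12 + 24*I*√5/5) = 93/28 + (-12 + 24*I*√5/5) = -243/28 + 24*I*√5/5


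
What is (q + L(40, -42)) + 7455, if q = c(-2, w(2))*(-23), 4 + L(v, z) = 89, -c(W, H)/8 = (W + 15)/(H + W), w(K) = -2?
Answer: 6942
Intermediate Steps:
c(W, H) = -8*(15 + W)/(H + W) (c(W, H) = -8*(W + 15)/(H + W) = -8*(15 + W)/(H + W))
L(v, z) = 85 (L(v, z) = -4 + 89 = 85)
q = -598 (q = (8*(-15 - 1*(-2))/(-2 - 2))*(-23) = (8*(-15 + 2)/(-4))*(-23) = (8*(-¼)*(-13))*(-23) = 26*(-23) = -598)
(q + L(40, -42)) + 7455 = (-598 + 85) + 7455 = -513 + 7455 = 6942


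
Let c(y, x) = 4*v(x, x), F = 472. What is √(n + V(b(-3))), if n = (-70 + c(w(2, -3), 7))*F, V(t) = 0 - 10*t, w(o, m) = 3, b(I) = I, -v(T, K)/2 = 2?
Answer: I*√40562 ≈ 201.4*I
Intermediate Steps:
v(T, K) = -4 (v(T, K) = -2*2 = -4)
V(t) = -10*t
c(y, x) = -16 (c(y, x) = 4*(-4) = -16)
n = -40592 (n = (-70 - 16)*472 = -86*472 = -40592)
√(n + V(b(-3))) = √(-40592 - 10*(-3)) = √(-40592 + 30) = √(-40562) = I*√40562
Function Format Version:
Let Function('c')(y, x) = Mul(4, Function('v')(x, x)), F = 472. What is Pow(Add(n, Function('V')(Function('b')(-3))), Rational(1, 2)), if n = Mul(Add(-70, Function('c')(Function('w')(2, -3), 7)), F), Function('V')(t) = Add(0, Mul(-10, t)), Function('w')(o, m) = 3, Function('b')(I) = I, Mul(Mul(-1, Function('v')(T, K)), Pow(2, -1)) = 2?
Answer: Mul(I, Pow(40562, Rational(1, 2))) ≈ Mul(201.40, I)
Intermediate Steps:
Function('v')(T, K) = -4 (Function('v')(T, K) = Mul(-2, 2) = -4)
Function('V')(t) = Mul(-10, t)
Function('c')(y, x) = -16 (Function('c')(y, x) = Mul(4, -4) = -16)
n = -40592 (n = Mul(Add(-70, -16), 472) = Mul(-86, 472) = -40592)
Pow(Add(n, Function('V')(Function('b')(-3))), Rational(1, 2)) = Pow(Add(-40592, Mul(-10, -3)), Rational(1, 2)) = Pow(Add(-40592, 30), Rational(1, 2)) = Pow(-40562, Rational(1, 2)) = Mul(I, Pow(40562, Rational(1, 2)))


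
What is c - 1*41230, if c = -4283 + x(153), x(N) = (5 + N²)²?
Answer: 548169883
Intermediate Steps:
c = 548211113 (c = -4283 + (5 + 153²)² = -4283 + (5 + 23409)² = -4283 + 23414² = -4283 + 548215396 = 548211113)
c - 1*41230 = 548211113 - 1*41230 = 548211113 - 41230 = 548169883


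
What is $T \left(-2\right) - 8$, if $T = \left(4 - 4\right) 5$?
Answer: $-8$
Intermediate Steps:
$T = 0$ ($T = 0 \cdot 5 = 0$)
$T \left(-2\right) - 8 = 0 \left(-2\right) - 8 = 0 - 8 = -8$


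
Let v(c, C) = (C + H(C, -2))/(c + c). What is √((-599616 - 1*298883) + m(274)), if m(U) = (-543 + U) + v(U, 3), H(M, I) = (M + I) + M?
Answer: I*√67475905409/274 ≈ 948.03*I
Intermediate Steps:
H(M, I) = I + 2*M (H(M, I) = (I + M) + M = I + 2*M)
v(c, C) = (-2 + 3*C)/(2*c) (v(c, C) = (C + (-2 + 2*C))/(c + c) = (-2 + 3*C)/((2*c)) = (-2 + 3*C)*(1/(2*c)) = (-2 + 3*C)/(2*c))
m(U) = -543 + U + 7/(2*U) (m(U) = (-543 + U) + (-2 + 3*3)/(2*U) = (-543 + U) + (-2 + 9)/(2*U) = (-543 + U) + (½)*7/U = (-543 + U) + 7/(2*U) = -543 + U + 7/(2*U))
√((-599616 - 1*298883) + m(274)) = √((-599616 - 1*298883) + (-543 + 274 + (7/2)/274)) = √((-599616 - 298883) + (-543 + 274 + (7/2)*(1/274))) = √(-898499 + (-543 + 274 + 7/548)) = √(-898499 - 147405/548) = √(-492524857/548) = I*√67475905409/274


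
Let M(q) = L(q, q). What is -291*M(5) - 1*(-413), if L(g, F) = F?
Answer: -1042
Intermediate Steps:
M(q) = q
-291*M(5) - 1*(-413) = -291*5 - 1*(-413) = -1455 + 413 = -1042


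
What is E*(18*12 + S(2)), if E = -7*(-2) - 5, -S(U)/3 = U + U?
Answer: 1836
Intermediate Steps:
S(U) = -6*U (S(U) = -3*(U + U) = -6*U)
E = 9 (E = 14 - 5 = 9)
E*(18*12 + S(2)) = 9*(18*12 - 6*2) = 9*(216 - 12) = 9*204 = 1836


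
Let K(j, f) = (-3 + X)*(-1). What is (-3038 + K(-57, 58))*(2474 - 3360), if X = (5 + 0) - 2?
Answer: 2691668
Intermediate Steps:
X = 3 (X = 5 - 2 = 3)
K(j, f) = 0 (K(j, f) = (-3 + 3)*(-1) = 0*(-1) = 0)
(-3038 + K(-57, 58))*(2474 - 3360) = (-3038 + 0)*(2474 - 3360) = -3038*(-886) = 2691668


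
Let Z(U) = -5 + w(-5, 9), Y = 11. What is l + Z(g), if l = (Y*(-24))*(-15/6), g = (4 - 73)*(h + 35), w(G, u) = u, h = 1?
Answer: 664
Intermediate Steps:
g = -2484 (g = (4 - 73)*(1 + 35) = -69*36 = -2484)
Z(U) = 4 (Z(U) = -5 + 9 = 4)
l = 660 (l = (11*(-24))*(-15/6) = -(-3960)/6 = -264*(-5/2) = 660)
l + Z(g) = 660 + 4 = 664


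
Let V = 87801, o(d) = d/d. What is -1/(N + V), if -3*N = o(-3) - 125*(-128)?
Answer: -3/247402 ≈ -1.2126e-5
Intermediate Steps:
o(d) = 1
N = -16001/3 (N = -(1 - 125*(-128))/3 = -(1 + 16000)/3 = -1/3*16001 = -16001/3 ≈ -5333.7)
-1/(N + V) = -1/(-16001/3 + 87801) = -1/247402/3 = -1*3/247402 = -3/247402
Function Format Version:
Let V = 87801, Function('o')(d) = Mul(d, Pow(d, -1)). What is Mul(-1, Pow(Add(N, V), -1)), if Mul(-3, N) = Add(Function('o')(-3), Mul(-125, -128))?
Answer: Rational(-3, 247402) ≈ -1.2126e-5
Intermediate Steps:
Function('o')(d) = 1
N = Rational(-16001, 3) (N = Mul(Rational(-1, 3), Add(1, Mul(-125, -128))) = Mul(Rational(-1, 3), Add(1, 16000)) = Mul(Rational(-1, 3), 16001) = Rational(-16001, 3) ≈ -5333.7)
Mul(-1, Pow(Add(N, V), -1)) = Mul(-1, Pow(Add(Rational(-16001, 3), 87801), -1)) = Mul(-1, Pow(Rational(247402, 3), -1)) = Mul(-1, Rational(3, 247402)) = Rational(-3, 247402)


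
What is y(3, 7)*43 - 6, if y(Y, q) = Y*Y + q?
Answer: 682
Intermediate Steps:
y(Y, q) = q + Y² (y(Y, q) = Y² + q = q + Y²)
y(3, 7)*43 - 6 = (7 + 3²)*43 - 6 = (7 + 9)*43 - 6 = 16*43 - 6 = 688 - 6 = 682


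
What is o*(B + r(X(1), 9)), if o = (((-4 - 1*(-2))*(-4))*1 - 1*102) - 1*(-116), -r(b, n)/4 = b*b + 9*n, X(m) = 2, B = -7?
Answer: -7634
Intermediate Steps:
r(b, n) = -36*n - 4*b**2 (r(b, n) = -4*(b*b + 9*n) = -4*(b**2 + 9*n) = -36*n - 4*b**2)
o = 22 (o = (((-4 + 2)*(-4))*1 - 102) + 116 = (-2*(-4)*1 - 102) + 116 = (8*1 - 102) + 116 = (8 - 102) + 116 = -94 + 116 = 22)
o*(B + r(X(1), 9)) = 22*(-7 + (-36*9 - 4*2**2)) = 22*(-7 + (-324 - 4*4)) = 22*(-7 + (-324 - 16)) = 22*(-7 - 340) = 22*(-347) = -7634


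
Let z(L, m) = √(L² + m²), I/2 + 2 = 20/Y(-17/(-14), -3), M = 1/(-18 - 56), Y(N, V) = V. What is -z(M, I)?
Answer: -√14807113/222 ≈ -17.333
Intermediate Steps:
M = -1/74 (M = 1/(-74) = -1/74 ≈ -0.013514)
I = -52/3 (I = -4 + 2*(20/(-3)) = -4 + 2*(20*(-⅓)) = -4 + 2*(-20/3) = -4 - 40/3 = -52/3 ≈ -17.333)
-z(M, I) = -√((-1/74)² + (-52/3)²) = -√(1/5476 + 2704/9) = -√(14807113/49284) = -√14807113/222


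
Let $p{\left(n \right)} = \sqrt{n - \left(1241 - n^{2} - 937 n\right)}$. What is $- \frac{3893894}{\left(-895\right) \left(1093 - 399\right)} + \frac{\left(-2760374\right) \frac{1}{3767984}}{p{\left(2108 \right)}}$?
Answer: $\frac{1946947}{310565} - \frac{1380187 \sqrt{713303}}{4031571436728} \approx 6.2688$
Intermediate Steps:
$p{\left(n \right)} = \sqrt{-1241 + n^{2} + 938 n}$ ($p{\left(n \right)} = \sqrt{n + \left(-1241 + n^{2} + 937 n\right)} = \sqrt{-1241 + n^{2} + 938 n}$)
$- \frac{3893894}{\left(-895\right) \left(1093 - 399\right)} + \frac{\left(-2760374\right) \frac{1}{3767984}}{p{\left(2108 \right)}} = - \frac{3893894}{\left(-895\right) \left(1093 - 399\right)} + \frac{\left(-2760374\right) \frac{1}{3767984}}{\sqrt{-1241 + 2108^{2} + 938 \cdot 2108}} = - \frac{3893894}{\left(-895\right) 694} + \frac{\left(-2760374\right) \frac{1}{3767984}}{\sqrt{-1241 + 4443664 + 1977304}} = - \frac{3893894}{-621130} - \frac{1380187}{1883992 \sqrt{6419727}} = \left(-3893894\right) \left(- \frac{1}{621130}\right) - \frac{1380187}{1883992 \cdot 3 \sqrt{713303}} = \frac{1946947}{310565} - \frac{1380187 \frac{\sqrt{713303}}{2139909}}{1883992} = \frac{1946947}{310565} - \frac{1380187 \sqrt{713303}}{4031571436728}$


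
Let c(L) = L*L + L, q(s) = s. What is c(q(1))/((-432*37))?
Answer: -1/7992 ≈ -0.00012513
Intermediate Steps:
c(L) = L + L² (c(L) = L² + L = L + L²)
c(q(1))/((-432*37)) = (1*(1 + 1))/((-432*37)) = (1*2)/(-15984) = 2*(-1/15984) = -1/7992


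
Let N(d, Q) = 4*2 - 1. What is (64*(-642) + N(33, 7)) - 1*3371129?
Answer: -3412210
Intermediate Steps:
N(d, Q) = 7 (N(d, Q) = 8 - 1 = 7)
(64*(-642) + N(33, 7)) - 1*3371129 = (64*(-642) + 7) - 1*3371129 = (-41088 + 7) - 3371129 = -41081 - 3371129 = -3412210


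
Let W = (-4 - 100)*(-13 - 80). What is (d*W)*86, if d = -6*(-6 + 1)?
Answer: 24953760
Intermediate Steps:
W = 9672 (W = -104*(-93) = 9672)
d = 30 (d = -6*(-5) = 30)
(d*W)*86 = (30*9672)*86 = 290160*86 = 24953760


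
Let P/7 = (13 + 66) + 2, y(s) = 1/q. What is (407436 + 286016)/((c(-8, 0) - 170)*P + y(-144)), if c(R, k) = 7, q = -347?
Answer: -1135037/151274 ≈ -7.5032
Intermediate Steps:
y(s) = -1/347 (y(s) = 1/(-347) = -1/347)
P = 567 (P = 7*((13 + 66) + 2) = 7*(79 + 2) = 7*81 = 567)
(407436 + 286016)/((c(-8, 0) - 170)*P + y(-144)) = (407436 + 286016)/((7 - 170)*567 - 1/347) = 693452/(-163*567 - 1/347) = 693452/(-92421 - 1/347) = 693452/(-32070088/347) = 693452*(-347/32070088) = -1135037/151274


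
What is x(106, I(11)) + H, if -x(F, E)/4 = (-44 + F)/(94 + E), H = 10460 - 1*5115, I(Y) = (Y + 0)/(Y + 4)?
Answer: 7591525/1421 ≈ 5342.4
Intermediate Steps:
I(Y) = Y/(4 + Y)
H = 5345 (H = 10460 - 5115 = 5345)
x(F, E) = -4*(-44 + F)/(94 + E)
x(106, I(11)) + H = 4*(44 - 1*106)/(94 + 11/(4 + 11)) + 5345 = 4*(44 - 106)/(94 + 11/15) + 5345 = 4*(-62)/(94 + 11*(1/15)) + 5345 = 4*(-62)/(94 + 11/15) + 5345 = 4*(-62)/(1421/15) + 5345 = 4*(15/1421)*(-62) + 5345 = -3720/1421 + 5345 = 7591525/1421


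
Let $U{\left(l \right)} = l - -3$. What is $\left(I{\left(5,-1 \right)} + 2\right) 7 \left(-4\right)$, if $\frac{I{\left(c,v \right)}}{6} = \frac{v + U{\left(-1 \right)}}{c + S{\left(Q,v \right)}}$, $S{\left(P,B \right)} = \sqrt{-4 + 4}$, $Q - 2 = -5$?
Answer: $- \frac{448}{5} \approx -89.6$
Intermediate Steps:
$Q = -3$ ($Q = 2 - 5 = -3$)
$S{\left(P,B \right)} = 0$ ($S{\left(P,B \right)} = \sqrt{0} = 0$)
$U{\left(l \right)} = 3 + l$ ($U{\left(l \right)} = l + 3 = 3 + l$)
$I{\left(c,v \right)} = \frac{6 \left(2 + v\right)}{c}$ ($I{\left(c,v \right)} = 6 \frac{v + \left(3 - 1\right)}{c + 0} = 6 \frac{v + 2}{c} = 6 \frac{2 + v}{c} = \frac{6 \left(2 + v\right)}{c}$)
$\left(I{\left(5,-1 \right)} + 2\right) 7 \left(-4\right) = \left(\frac{6 \left(2 - 1\right)}{5} + 2\right) 7 \left(-4\right) = \left(6 \cdot \frac{1}{5} \cdot 1 + 2\right) 7 \left(-4\right) = \left(\frac{6}{5} + 2\right) 7 \left(-4\right) = \frac{16}{5} \cdot 7 \left(-4\right) = \frac{112}{5} \left(-4\right) = - \frac{448}{5}$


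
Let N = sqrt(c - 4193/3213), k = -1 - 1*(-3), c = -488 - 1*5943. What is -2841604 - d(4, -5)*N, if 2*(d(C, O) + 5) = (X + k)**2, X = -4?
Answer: -2841604 + 2*I*sqrt(37643457)/51 ≈ -2.8416e+6 + 240.6*I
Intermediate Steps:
c = -6431 (c = -488 - 5943 = -6431)
k = 2 (k = -1 + 3 = 2)
d(C, O) = -3 (d(C, O) = -5 + (-4 + 2)**2/2 = -5 + (1/2)*(-2)**2 = -5 + (1/2)*4 = -5 + 2 = -3)
N = 2*I*sqrt(37643457)/153 (N = sqrt(-6431 - 4193/3213) = sqrt(-6431 - 4193*1/3213) = sqrt(-6431 - 599/459) = sqrt(-2952428/459) = 2*I*sqrt(37643457)/153 ≈ 80.202*I)
-2841604 - d(4, -5)*N = -2841604 - (-3)*2*I*sqrt(37643457)/153 = -2841604 - (-2)*I*sqrt(37643457)/51 = -2841604 + 2*I*sqrt(37643457)/51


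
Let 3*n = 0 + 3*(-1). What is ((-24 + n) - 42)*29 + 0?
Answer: -1943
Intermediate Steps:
n = -1 (n = (0 + 3*(-1))/3 = (0 - 3)/3 = (⅓)*(-3) = -1)
((-24 + n) - 42)*29 + 0 = ((-24 - 1) - 42)*29 + 0 = (-25 - 42)*29 + 0 = -67*29 + 0 = -1943 + 0 = -1943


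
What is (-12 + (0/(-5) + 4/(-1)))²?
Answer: 256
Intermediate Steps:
(-12 + (0/(-5) + 4/(-1)))² = (-12 + (0*(-⅕) + 4*(-1)))² = (-12 + (0 - 4))² = (-12 - 4)² = (-16)² = 256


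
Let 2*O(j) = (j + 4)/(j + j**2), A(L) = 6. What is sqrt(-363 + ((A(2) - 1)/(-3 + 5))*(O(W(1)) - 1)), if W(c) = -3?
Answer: I*sqrt(52602)/12 ≈ 19.113*I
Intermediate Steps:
O(j) = (4 + j)/(2*(j + j**2)) (O(j) = ((j + 4)/(j + j**2))/2 = ((4 + j)/(j + j**2))/2 = (4 + j)/(2*(j + j**2)))
sqrt(-363 + ((A(2) - 1)/(-3 + 5))*(O(W(1)) - 1)) = sqrt(-363 + ((6 - 1)/(-3 + 5))*((1/2)*(4 - 3)/(-3*(1 - 3)) - 1)) = sqrt(-363 + (5/2)*((1/2)*(-1/3)*1/(-2) - 1)) = sqrt(-363 + (5*(1/2))*((1/2)*(-1/3)*(-1/2)*1 - 1)) = sqrt(-363 + 5*(1/12 - 1)/2) = sqrt(-363 + (5/2)*(-11/12)) = sqrt(-363 - 55/24) = sqrt(-8767/24) = I*sqrt(52602)/12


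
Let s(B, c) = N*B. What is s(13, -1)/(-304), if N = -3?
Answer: 39/304 ≈ 0.12829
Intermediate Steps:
s(B, c) = -3*B
s(13, -1)/(-304) = -3*13/(-304) = -39*(-1/304) = 39/304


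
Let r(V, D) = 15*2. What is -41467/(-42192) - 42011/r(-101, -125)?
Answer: -295214017/210960 ≈ -1399.4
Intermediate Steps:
r(V, D) = 30
-41467/(-42192) - 42011/r(-101, -125) = -41467/(-42192) - 42011/30 = -41467*(-1/42192) - 42011*1/30 = 41467/42192 - 42011/30 = -295214017/210960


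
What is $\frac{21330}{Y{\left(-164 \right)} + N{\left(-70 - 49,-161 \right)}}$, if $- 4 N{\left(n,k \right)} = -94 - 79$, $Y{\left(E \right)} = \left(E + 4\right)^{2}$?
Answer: $\frac{3160}{3799} \approx 0.8318$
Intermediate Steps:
$Y{\left(E \right)} = \left(4 + E\right)^{2}$
$N{\left(n,k \right)} = \frac{173}{4}$ ($N{\left(n,k \right)} = - \frac{-94 - 79}{4} = \left(- \frac{1}{4}\right) \left(-173\right) = \frac{173}{4}$)
$\frac{21330}{Y{\left(-164 \right)} + N{\left(-70 - 49,-161 \right)}} = \frac{21330}{\left(4 - 164\right)^{2} + \frac{173}{4}} = \frac{21330}{\left(-160\right)^{2} + \frac{173}{4}} = \frac{21330}{25600 + \frac{173}{4}} = \frac{21330}{\frac{102573}{4}} = 21330 \cdot \frac{4}{102573} = \frac{3160}{3799}$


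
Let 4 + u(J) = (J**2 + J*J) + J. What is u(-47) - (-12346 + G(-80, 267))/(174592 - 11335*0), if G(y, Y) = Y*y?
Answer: 381238485/87296 ≈ 4367.2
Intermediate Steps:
u(J) = -4 + J + 2*J**2 (u(J) = -4 + ((J**2 + J*J) + J) = -4 + ((J**2 + J**2) + J) = -4 + (2*J**2 + J) = -4 + (J + 2*J**2) = -4 + J + 2*J**2)
u(-47) - (-12346 + G(-80, 267))/(174592 - 11335*0) = (-4 - 47 + 2*(-47)**2) - (-12346 + 267*(-80))/(174592 - 11335*0) = (-4 - 47 + 2*2209) - (-12346 - 21360)/(174592 + 0) = (-4 - 47 + 4418) - (-33706)/174592 = 4367 - (-33706)/174592 = 4367 - 1*(-16853/87296) = 4367 + 16853/87296 = 381238485/87296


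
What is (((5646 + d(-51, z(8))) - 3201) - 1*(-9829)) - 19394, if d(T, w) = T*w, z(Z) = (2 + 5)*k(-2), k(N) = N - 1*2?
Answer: -5692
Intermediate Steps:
k(N) = -2 + N (k(N) = N - 2 = -2 + N)
z(Z) = -28 (z(Z) = (2 + 5)*(-2 - 2) = 7*(-4) = -28)
(((5646 + d(-51, z(8))) - 3201) - 1*(-9829)) - 19394 = (((5646 - 51*(-28)) - 3201) - 1*(-9829)) - 19394 = (((5646 + 1428) - 3201) + 9829) - 19394 = ((7074 - 3201) + 9829) - 19394 = (3873 + 9829) - 19394 = 13702 - 19394 = -5692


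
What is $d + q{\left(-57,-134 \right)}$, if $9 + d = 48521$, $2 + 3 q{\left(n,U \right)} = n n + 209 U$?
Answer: $40259$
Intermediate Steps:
$q{\left(n,U \right)} = - \frac{2}{3} + \frac{n^{2}}{3} + \frac{209 U}{3}$ ($q{\left(n,U \right)} = - \frac{2}{3} + \frac{n n + 209 U}{3} = - \frac{2}{3} + \frac{n^{2} + 209 U}{3} = - \frac{2}{3} + \left(\frac{n^{2}}{3} + \frac{209 U}{3}\right) = - \frac{2}{3} + \frac{n^{2}}{3} + \frac{209 U}{3}$)
$d = 48512$ ($d = -9 + 48521 = 48512$)
$d + q{\left(-57,-134 \right)} = 48512 + \left(- \frac{2}{3} + \frac{\left(-57\right)^{2}}{3} + \frac{209}{3} \left(-134\right)\right) = 48512 - 8253 = 40259$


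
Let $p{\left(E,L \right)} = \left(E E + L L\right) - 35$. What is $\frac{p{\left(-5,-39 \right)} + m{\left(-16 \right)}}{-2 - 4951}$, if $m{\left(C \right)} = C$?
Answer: $- \frac{115}{381} \approx -0.30184$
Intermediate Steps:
$p{\left(E,L \right)} = -35 + E^{2} + L^{2}$ ($p{\left(E,L \right)} = \left(E^{2} + L^{2}\right) - 35 = -35 + E^{2} + L^{2}$)
$\frac{p{\left(-5,-39 \right)} + m{\left(-16 \right)}}{-2 - 4951} = \frac{\left(-35 + \left(-5\right)^{2} + \left(-39\right)^{2}\right) - 16}{-2 - 4951} = \frac{\left(-35 + 25 + 1521\right) - 16}{-4953} = \left(1511 - 16\right) \left(- \frac{1}{4953}\right) = 1495 \left(- \frac{1}{4953}\right) = - \frac{115}{381}$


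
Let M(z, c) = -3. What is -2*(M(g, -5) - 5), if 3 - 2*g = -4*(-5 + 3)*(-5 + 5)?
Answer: 16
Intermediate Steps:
g = 3/2 (g = 3/2 - (-2)*(-5 + 3)*(-5 + 5) = 3/2 - (-2)*(-2*0) = 3/2 - (-2)*0 = 3/2 - ½*0 = 3/2 + 0 = 3/2 ≈ 1.5000)
-2*(M(g, -5) - 5) = -2*(-3 - 5) = -2*(-8) = 16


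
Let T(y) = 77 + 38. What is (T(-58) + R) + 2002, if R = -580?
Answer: 1537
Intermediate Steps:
T(y) = 115
(T(-58) + R) + 2002 = (115 - 580) + 2002 = -465 + 2002 = 1537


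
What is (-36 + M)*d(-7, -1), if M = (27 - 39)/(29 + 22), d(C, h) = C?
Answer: 4312/17 ≈ 253.65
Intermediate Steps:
M = -4/17 (M = -12/51 = -12*1/51 = -4/17 ≈ -0.23529)
(-36 + M)*d(-7, -1) = (-36 - 4/17)*(-7) = -616/17*(-7) = 4312/17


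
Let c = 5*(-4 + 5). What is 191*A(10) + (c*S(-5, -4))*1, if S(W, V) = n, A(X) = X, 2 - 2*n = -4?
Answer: 1925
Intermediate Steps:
n = 3 (n = 1 - 1/2*(-4) = 1 + 2 = 3)
S(W, V) = 3
c = 5 (c = 5*1 = 5)
191*A(10) + (c*S(-5, -4))*1 = 191*10 + (5*3)*1 = 1910 + 15*1 = 1910 + 15 = 1925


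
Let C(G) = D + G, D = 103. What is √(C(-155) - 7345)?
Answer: I*√7397 ≈ 86.006*I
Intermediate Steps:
C(G) = 103 + G
√(C(-155) - 7345) = √((103 - 155) - 7345) = √(-52 - 7345) = √(-7397) = I*√7397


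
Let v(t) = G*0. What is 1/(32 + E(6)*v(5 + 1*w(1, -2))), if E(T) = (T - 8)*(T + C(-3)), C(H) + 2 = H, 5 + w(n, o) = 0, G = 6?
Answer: 1/32 ≈ 0.031250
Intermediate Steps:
w(n, o) = -5 (w(n, o) = -5 + 0 = -5)
C(H) = -2 + H
v(t) = 0 (v(t) = 6*0 = 0)
E(T) = (-8 + T)*(-5 + T) (E(T) = (T - 8)*(T + (-2 - 3)) = (-8 + T)*(T - 5) = (-8 + T)*(-5 + T))
1/(32 + E(6)*v(5 + 1*w(1, -2))) = 1/(32 + (40 + 6² - 13*6)*0) = 1/(32 + (40 + 36 - 78)*0) = 1/(32 - 2*0) = 1/(32 + 0) = 1/32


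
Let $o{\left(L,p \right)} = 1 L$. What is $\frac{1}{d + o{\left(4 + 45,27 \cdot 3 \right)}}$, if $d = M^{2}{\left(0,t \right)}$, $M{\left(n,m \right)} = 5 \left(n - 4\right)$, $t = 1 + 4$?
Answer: $\frac{1}{449} \approx 0.0022272$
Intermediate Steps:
$t = 5$
$M{\left(n,m \right)} = -20 + 5 n$ ($M{\left(n,m \right)} = 5 \left(-4 + n\right) = -20 + 5 n$)
$d = 400$ ($d = \left(-20 + 5 \cdot 0\right)^{2} = \left(-20 + 0\right)^{2} = \left(-20\right)^{2} = 400$)
$o{\left(L,p \right)} = L$
$\frac{1}{d + o{\left(4 + 45,27 \cdot 3 \right)}} = \frac{1}{400 + \left(4 + 45\right)} = \frac{1}{400 + 49} = \frac{1}{449}$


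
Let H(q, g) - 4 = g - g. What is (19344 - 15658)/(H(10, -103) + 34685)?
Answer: 3686/34689 ≈ 0.10626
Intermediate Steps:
H(q, g) = 4 (H(q, g) = 4 + (g - g) = 4 + 0 = 4)
(19344 - 15658)/(H(10, -103) + 34685) = (19344 - 15658)/(4 + 34685) = 3686/34689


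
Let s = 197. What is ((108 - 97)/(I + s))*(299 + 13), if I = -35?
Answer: 572/27 ≈ 21.185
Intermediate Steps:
((108 - 97)/(I + s))*(299 + 13) = ((108 - 97)/(-35 + 197))*(299 + 13) = (11/162)*312 = 572/27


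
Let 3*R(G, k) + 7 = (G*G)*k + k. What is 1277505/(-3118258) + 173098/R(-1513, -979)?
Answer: -41516412665573/101280000169634 ≈ -0.40992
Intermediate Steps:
R(G, k) = -7/3 + k/3 + k*G**2/3 (R(G, k) = -7/3 + ((G*G)*k + k)/3 = -7/3 + (G**2*k + k)/3 = -7/3 + (k*G**2 + k)/3 = -7/3 + (k + k*G**2)/3 = -7/3 + (k/3 + k*G**2/3) = -7/3 + k/3 + k*G**2/3)
1277505/(-3118258) + 173098/R(-1513, -979) = 1277505/(-3118258) + 173098/(-7/3 + (1/3)*(-979) + (1/3)*(-979)*(-1513)**2) = 1277505*(-1/3118258) + 173098/(-7/3 - 979/3 + (1/3)*(-979)*2289169) = -1277505/3118258 + 173098/(-7/3 - 979/3 - 2241096451/3) = -1277505/3118258 + 173098/(-747032479) = -1277505/3118258 + 173098*(-1/747032479) = -1277505/3118258 - 7526/32479673 = -41516412665573/101280000169634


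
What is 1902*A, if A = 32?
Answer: 60864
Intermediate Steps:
1902*A = 1902*32 = 60864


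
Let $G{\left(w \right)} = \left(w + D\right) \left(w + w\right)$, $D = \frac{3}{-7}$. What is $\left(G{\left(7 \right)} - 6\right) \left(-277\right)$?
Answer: $-23822$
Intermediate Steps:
$D = - \frac{3}{7}$ ($D = 3 \left(- \frac{1}{7}\right) = - \frac{3}{7} \approx -0.42857$)
$G{\left(w \right)} = 2 w \left(- \frac{3}{7} + w\right)$ ($G{\left(w \right)} = \left(w - \frac{3}{7}\right) \left(w + w\right) = \left(- \frac{3}{7} + w\right) 2 w = 2 w \left(- \frac{3}{7} + w\right)$)
$\left(G{\left(7 \right)} - 6\right) \left(-277\right) = \left(\frac{2}{7} \cdot 7 \left(-3 + 7 \cdot 7\right) - 6\right) \left(-277\right) = \left(\frac{2}{7} \cdot 7 \left(-3 + 49\right) - 6\right) \left(-277\right) = \left(\frac{2}{7} \cdot 7 \cdot 46 - 6\right) \left(-277\right) = \left(92 - 6\right) \left(-277\right) = 86 \left(-277\right) = -23822$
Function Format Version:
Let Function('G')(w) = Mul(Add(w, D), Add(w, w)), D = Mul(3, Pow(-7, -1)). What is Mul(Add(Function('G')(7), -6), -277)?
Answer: -23822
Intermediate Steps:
D = Rational(-3, 7) (D = Mul(3, Rational(-1, 7)) = Rational(-3, 7) ≈ -0.42857)
Function('G')(w) = Mul(2, w, Add(Rational(-3, 7), w)) (Function('G')(w) = Mul(Add(w, Rational(-3, 7)), Add(w, w)) = Mul(Add(Rational(-3, 7), w), Mul(2, w)) = Mul(2, w, Add(Rational(-3, 7), w)))
Mul(Add(Function('G')(7), -6), -277) = Mul(Add(Mul(Rational(2, 7), 7, Add(-3, Mul(7, 7))), -6), -277) = Mul(Add(Mul(Rational(2, 7), 7, Add(-3, 49)), -6), -277) = Mul(Add(Mul(Rational(2, 7), 7, 46), -6), -277) = Mul(Add(92, -6), -277) = Mul(86, -277) = -23822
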